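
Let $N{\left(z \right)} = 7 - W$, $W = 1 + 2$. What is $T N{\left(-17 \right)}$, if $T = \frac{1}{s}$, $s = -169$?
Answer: $- \frac{4}{169} \approx -0.023669$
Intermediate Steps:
$W = 3$
$T = - \frac{1}{169}$ ($T = \frac{1}{-169} = - \frac{1}{169} \approx -0.0059172$)
$N{\left(z \right)} = 4$ ($N{\left(z \right)} = 7 - 3 = 4$)
$T N{\left(-17 \right)} = \left(- \frac{1}{169}\right) 4 = - \frac{4}{169}$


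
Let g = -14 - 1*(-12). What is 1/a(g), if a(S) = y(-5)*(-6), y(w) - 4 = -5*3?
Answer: 1/66 ≈ 0.015152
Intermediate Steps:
y(w) = -11 (y(w) = 4 - 5*3 = 4 - 15 = -11)
g = -2 (g = -14 + 12 = -2)
a(S) = 66 (a(S) = -11*(-6) = 66)
1/a(g) = 1/66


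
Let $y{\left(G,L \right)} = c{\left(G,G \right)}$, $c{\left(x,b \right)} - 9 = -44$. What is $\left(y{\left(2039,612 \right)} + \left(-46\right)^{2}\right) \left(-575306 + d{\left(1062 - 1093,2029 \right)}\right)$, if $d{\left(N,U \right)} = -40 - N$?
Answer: $-1197230515$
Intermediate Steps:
$c{\left(x,b \right)} = -35$ ($c{\left(x,b \right)} = 9 - 44 = -35$)
$y{\left(G,L \right)} = -35$
$\left(y{\left(2039,612 \right)} + \left(-46\right)^{2}\right) \left(-575306 + d{\left(1062 - 1093,2029 \right)}\right) = \left(-35 + \left(-46\right)^{2}\right) \left(-575306 - \left(1102 - 1093\right)\right) = \left(-35 + 2116\right) \left(-575306 - 9\right) = 2081 \left(-575306 - 9\right) = 2081 \left(-575315\right) = -1197230515$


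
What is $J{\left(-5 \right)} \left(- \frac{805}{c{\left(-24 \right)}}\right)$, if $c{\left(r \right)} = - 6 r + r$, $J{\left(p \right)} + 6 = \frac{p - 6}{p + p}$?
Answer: $\frac{7889}{240} \approx 32.871$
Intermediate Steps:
$J{\left(p \right)} = -6 + \frac{-6 + p}{2 p}$ ($J{\left(p \right)} = -6 + \frac{p - 6}{p + p} = -6 + \frac{-6 + p}{2 p}$)
$c{\left(r \right)} = - 5 r$
$J{\left(-5 \right)} \left(- \frac{805}{c{\left(-24 \right)}}\right) = \left(- \frac{11}{2} - \frac{3}{-5}\right) \left(- \frac{805}{\left(-5\right) \left(-24\right)}\right) = \left(- \frac{11}{2} - - \frac{3}{5}\right) \left(- \frac{805}{120}\right) = \left(- \frac{11}{2} + \frac{3}{5}\right) \left(\left(-805\right) \frac{1}{120}\right) = \left(- \frac{49}{10}\right) \left(- \frac{161}{24}\right) = \frac{7889}{240}$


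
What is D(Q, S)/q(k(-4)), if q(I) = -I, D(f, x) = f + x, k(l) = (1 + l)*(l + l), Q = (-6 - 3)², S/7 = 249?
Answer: -76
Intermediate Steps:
S = 1743 (S = 7*249 = 1743)
Q = 81 (Q = (-9)² = 81)
k(l) = 2*l*(1 + l) (k(l) = (1 + l)*(2*l) = 2*l*(1 + l))
D(Q, S)/q(k(-4)) = (81 + 1743)/((-2*(-4)*(1 - 4))) = 1824/((-2*(-4)*(-3))) = 1824/((-1*24)) = 1824/(-24) = 1824*(-1/24) = -76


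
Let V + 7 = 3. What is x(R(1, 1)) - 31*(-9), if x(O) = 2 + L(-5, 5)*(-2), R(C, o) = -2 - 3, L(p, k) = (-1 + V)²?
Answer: 231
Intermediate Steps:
V = -4 (V = -7 + 3 = -4)
L(p, k) = 25 (L(p, k) = (-1 - 4)² = (-5)² = 25)
R(C, o) = -5
x(O) = -48 (x(O) = 2 + 25*(-2) = 2 - 50 = -48)
x(R(1, 1)) - 31*(-9) = -48 - 31*(-9) = -48 + 279 = 231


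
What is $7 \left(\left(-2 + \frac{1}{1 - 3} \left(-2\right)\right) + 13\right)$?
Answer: $84$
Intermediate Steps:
$7 \left(\left(-2 + \frac{1}{1 - 3} \left(-2\right)\right) + 13\right) = 7 \left(\left(-2 + \frac{1}{-2} \left(-2\right)\right) + 13\right) = 7 \left(\left(-2 - -1\right) + 13\right) = 7 \left(\left(-2 + 1\right) + 13\right) = 7 \left(-1 + 13\right) = 7 \cdot 12 = 84$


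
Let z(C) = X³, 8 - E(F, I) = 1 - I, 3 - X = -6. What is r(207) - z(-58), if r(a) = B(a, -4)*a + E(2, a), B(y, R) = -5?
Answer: -1550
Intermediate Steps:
X = 9 (X = 3 - 1*(-6) = 3 + 6 = 9)
E(F, I) = 7 + I (E(F, I) = 8 - (1 - I) = 8 + (-1 + I) = 7 + I)
z(C) = 729 (z(C) = 9³ = 729)
r(a) = 7 - 4*a (r(a) = -5*a + (7 + a) = 7 - 4*a)
r(207) - z(-58) = (7 - 4*207) - 1*729 = (7 - 828) - 729 = -821 - 729 = -1550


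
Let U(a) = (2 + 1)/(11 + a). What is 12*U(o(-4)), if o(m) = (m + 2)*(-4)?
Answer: 36/19 ≈ 1.8947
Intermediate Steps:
o(m) = -8 - 4*m (o(m) = (2 + m)*(-4) = -8 - 4*m)
U(a) = 3/(11 + a)
12*U(o(-4)) = 12*(3/(11 + (-8 - 4*(-4)))) = 12*(3/(11 + (-8 + 16))) = 12*(3/(11 + 8)) = 12*(3/19) = 36/19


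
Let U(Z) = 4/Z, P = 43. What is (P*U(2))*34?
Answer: 2924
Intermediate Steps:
(P*U(2))*34 = (43*(4/2))*34 = (43*(4*(1/2)))*34 = (43*2)*34 = 86*34 = 2924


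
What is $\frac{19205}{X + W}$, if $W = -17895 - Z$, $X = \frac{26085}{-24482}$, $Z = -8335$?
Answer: $- \frac{94035362}{46814801} \approx -2.0087$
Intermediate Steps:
$X = - \frac{26085}{24482}$ ($X = 26085 \left(- \frac{1}{24482}\right) = - \frac{26085}{24482} \approx -1.0655$)
$W = -9560$ ($W = -17895 - -8335 = -17895 + 8335 = -9560$)
$\frac{19205}{X + W} = \frac{19205}{- \frac{26085}{24482} - 9560} = \frac{19205}{- \frac{234074005}{24482}} = 19205 \left(- \frac{24482}{234074005}\right) = - \frac{94035362}{46814801}$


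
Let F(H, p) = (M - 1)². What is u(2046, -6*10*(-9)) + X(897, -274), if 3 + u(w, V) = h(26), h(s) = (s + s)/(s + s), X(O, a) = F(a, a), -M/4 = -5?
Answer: 359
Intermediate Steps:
M = 20 (M = -4*(-5) = 20)
F(H, p) = 361 (F(H, p) = (20 - 1)² = 19² = 361)
X(O, a) = 361
h(s) = 1 (h(s) = (2*s)/((2*s)) = (2*s)*(1/(2*s)) = 1)
u(w, V) = -2 (u(w, V) = -3 + 1 = -2)
u(2046, -6*10*(-9)) + X(897, -274) = -2 + 361 = 359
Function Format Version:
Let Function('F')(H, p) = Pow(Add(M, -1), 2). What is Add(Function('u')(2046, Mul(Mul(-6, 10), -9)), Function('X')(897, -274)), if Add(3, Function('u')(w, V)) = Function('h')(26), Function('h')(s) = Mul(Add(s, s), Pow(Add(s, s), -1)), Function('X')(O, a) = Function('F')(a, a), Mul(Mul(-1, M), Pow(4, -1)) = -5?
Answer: 359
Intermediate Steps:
M = 20 (M = Mul(-4, -5) = 20)
Function('F')(H, p) = 361 (Function('F')(H, p) = Pow(Add(20, -1), 2) = Pow(19, 2) = 361)
Function('X')(O, a) = 361
Function('h')(s) = 1 (Function('h')(s) = Mul(Mul(2, s), Pow(Mul(2, s), -1)) = Mul(Mul(2, s), Mul(Rational(1, 2), Pow(s, -1))) = 1)
Function('u')(w, V) = -2 (Function('u')(w, V) = Add(-3, 1) = -2)
Add(Function('u')(2046, Mul(Mul(-6, 10), -9)), Function('X')(897, -274)) = Add(-2, 361) = 359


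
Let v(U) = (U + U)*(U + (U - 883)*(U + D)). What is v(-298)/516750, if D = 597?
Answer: 105318266/258375 ≈ 407.62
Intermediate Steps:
v(U) = 2*U*(U + (-883 + U)*(597 + U)) (v(U) = (U + U)*(U + (U - 883)*(U + 597)) = (2*U)*(U + (-883 + U)*(597 + U)) = 2*U*(U + (-883 + U)*(597 + U)))
v(-298)/516750 = (2*(-298)*(-527151 + (-298)² - 285*(-298)))/516750 = (2*(-298)*(-527151 + 88804 + 84930))*(1/516750) = (2*(-298)*(-353417))*(1/516750) = 210636532*(1/516750) = 105318266/258375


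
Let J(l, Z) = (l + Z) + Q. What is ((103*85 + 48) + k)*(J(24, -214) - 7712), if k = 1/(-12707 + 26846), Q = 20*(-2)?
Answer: -988505938156/14139 ≈ -6.9913e+7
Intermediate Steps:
Q = -40
J(l, Z) = -40 + Z + l (J(l, Z) = (l + Z) - 40 = (Z + l) - 40 = -40 + Z + l)
k = 1/14139 ≈ 7.0726e-5
((103*85 + 48) + k)*(J(24, -214) - 7712) = ((103*85 + 48) + 1/14139)*((-40 - 214 + 24) - 7712) = ((8755 + 48) + 1/14139)*(-230 - 7712) = (8803 + 1/14139)*(-7942) = (124465618/14139)*(-7942) = -988505938156/14139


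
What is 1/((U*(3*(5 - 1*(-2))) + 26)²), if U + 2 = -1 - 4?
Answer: 1/14641 ≈ 6.8301e-5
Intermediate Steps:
U = -7 (U = -2 + (-1 - 4) = -2 - 5 = -7)
1/((U*(3*(5 - 1*(-2))) + 26)²) = 1/((-21*(5 - 1*(-2)) + 26)²) = 1/((-21*(5 + 2) + 26)²) = 1/((-21*7 + 26)²) = 1/((-7*21 + 26)²) = 1/((-147 + 26)²) = 1/((-121)²) = 1/14641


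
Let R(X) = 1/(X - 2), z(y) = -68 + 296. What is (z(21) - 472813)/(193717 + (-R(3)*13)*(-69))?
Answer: -472585/194614 ≈ -2.4283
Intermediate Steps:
z(y) = 228
R(X) = 1/(-2 + X)
(z(21) - 472813)/(193717 + (-R(3)*13)*(-69)) = (228 - 472813)/(193717 + (-1/(-2 + 3)*13)*(-69)) = -472585/(193717 + (-1/1*13)*(-69)) = -472585/(193717 + (-1*1*13)*(-69)) = -472585/(193717 - 1*13*(-69)) = -472585/(193717 - 13*(-69)) = -472585/(193717 + 897) = -472585/194614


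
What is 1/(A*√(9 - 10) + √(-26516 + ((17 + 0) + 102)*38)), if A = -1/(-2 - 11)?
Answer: 13*I/3716985 - 169*I*√21994/3716985 ≈ -0.0067394*I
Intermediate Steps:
A = 1/13 (A = -1/(-13) = -1*(-1/13) = 1/13 ≈ 0.076923)
1/(A*√(9 - 10) + √(-26516 + ((17 + 0) + 102)*38)) = 1/(√(9 - 10)/13 + √(-26516 + ((17 + 0) + 102)*38)) = 1/(√(-1)/13 + √(-26516 + (17 + 102)*38)) = 1/(I/13 + √(-26516 + 119*38)) = 1/(I/13 + √(-26516 + 4522)) = 1/(I/13 + √(-21994)) = 1/(I/13 + I*√21994)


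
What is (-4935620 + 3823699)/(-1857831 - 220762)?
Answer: 1111921/2078593 ≈ 0.53494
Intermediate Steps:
(-4935620 + 3823699)/(-1857831 - 220762) = -1111921/(-2078593) = -1111921*(-1/2078593) = 1111921/2078593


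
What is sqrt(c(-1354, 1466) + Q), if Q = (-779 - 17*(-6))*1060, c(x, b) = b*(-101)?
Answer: I*sqrt(865686) ≈ 930.42*I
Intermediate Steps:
c(x, b) = -101*b
Q = -717620 (Q = (-779 + 102)*1060 = -677*1060 = -717620)
sqrt(c(-1354, 1466) + Q) = sqrt(-101*1466 - 717620) = sqrt(-148066 - 717620) = sqrt(-865686) = I*sqrt(865686)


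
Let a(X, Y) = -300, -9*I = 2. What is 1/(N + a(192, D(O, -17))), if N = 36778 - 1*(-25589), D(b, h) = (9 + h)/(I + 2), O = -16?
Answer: 1/62067 ≈ 1.6112e-5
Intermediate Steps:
I = -2/9 (I = -1/9*2 = -2/9 ≈ -0.22222)
D(b, h) = 81/16 + 9*h/16 (D(b, h) = (9 + h)/(-2/9 + 2) = (9 + h)/(16/9) = (9 + h)*(9/16) = 81/16 + 9*h/16)
N = 62367 (N = 36778 + 25589 = 62367)
1/(N + a(192, D(O, -17))) = 1/(62367 - 300) = 1/62067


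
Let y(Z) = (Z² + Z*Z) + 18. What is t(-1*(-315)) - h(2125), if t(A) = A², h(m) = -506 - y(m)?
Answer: 9130999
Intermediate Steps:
y(Z) = 18 + 2*Z² (y(Z) = (Z² + Z²) + 18 = 2*Z² + 18 = 18 + 2*Z²)
h(m) = -524 - 2*m² (h(m) = -506 - (18 + 2*m²) = -506 + (-18 - 2*m²) = -524 - 2*m²)
t(-1*(-315)) - h(2125) = (-1*(-315))² - (-524 - 2*2125²) = 315² - (-524 - 2*4515625) = 99225 - (-524 - 9031250) = 99225 - 1*(-9031774) = 99225 + 9031774 = 9130999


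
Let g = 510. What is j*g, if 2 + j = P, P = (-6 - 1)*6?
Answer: -22440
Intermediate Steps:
P = -42 (P = -7*6 = -42)
j = -44 (j = -2 - 42 = -44)
j*g = -44*510 = -22440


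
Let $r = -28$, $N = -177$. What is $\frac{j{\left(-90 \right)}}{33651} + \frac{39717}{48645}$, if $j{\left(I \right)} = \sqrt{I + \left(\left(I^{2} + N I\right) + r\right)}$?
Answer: $\frac{4413}{5405} + \frac{14 \sqrt{122}}{33651} \approx 0.82106$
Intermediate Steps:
$j{\left(I \right)} = \sqrt{-28 + I^{2} - 176 I}$ ($j{\left(I \right)} = \sqrt{I - \left(28 - I^{2} + 177 I\right)} = \sqrt{-28 + I^{2} - 176 I}$)
$\frac{j{\left(-90 \right)}}{33651} + \frac{39717}{48645} = \frac{\sqrt{-28 + \left(-90\right)^{2} - -15840}}{33651} + \frac{39717}{48645} = \sqrt{-28 + 8100 + 15840} \cdot \frac{1}{33651} + 39717 \cdot \frac{1}{48645} = \sqrt{23912} \cdot \frac{1}{33651} + \frac{4413}{5405} = 14 \sqrt{122} \cdot \frac{1}{33651} + \frac{4413}{5405} = \frac{14 \sqrt{122}}{33651} + \frac{4413}{5405} = \frac{4413}{5405} + \frac{14 \sqrt{122}}{33651}$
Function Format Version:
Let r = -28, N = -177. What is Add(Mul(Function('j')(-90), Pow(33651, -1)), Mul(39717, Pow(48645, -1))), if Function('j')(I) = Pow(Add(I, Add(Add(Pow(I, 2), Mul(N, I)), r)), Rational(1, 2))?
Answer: Add(Rational(4413, 5405), Mul(Rational(14, 33651), Pow(122, Rational(1, 2)))) ≈ 0.82106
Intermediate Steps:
Function('j')(I) = Pow(Add(-28, Pow(I, 2), Mul(-176, I)), Rational(1, 2)) (Function('j')(I) = Pow(Add(I, Add(Add(Pow(I, 2), Mul(-177, I)), -28)), Rational(1, 2)) = Pow(Add(I, Add(-28, Pow(I, 2), Mul(-177, I))), Rational(1, 2)) = Pow(Add(-28, Pow(I, 2), Mul(-176, I)), Rational(1, 2)))
Add(Mul(Function('j')(-90), Pow(33651, -1)), Mul(39717, Pow(48645, -1))) = Add(Mul(Pow(Add(-28, Pow(-90, 2), Mul(-176, -90)), Rational(1, 2)), Pow(33651, -1)), Mul(39717, Pow(48645, -1))) = Add(Mul(Pow(Add(-28, 8100, 15840), Rational(1, 2)), Rational(1, 33651)), Mul(39717, Rational(1, 48645))) = Add(Mul(Pow(23912, Rational(1, 2)), Rational(1, 33651)), Rational(4413, 5405)) = Add(Mul(Mul(14, Pow(122, Rational(1, 2))), Rational(1, 33651)), Rational(4413, 5405)) = Add(Mul(Rational(14, 33651), Pow(122, Rational(1, 2))), Rational(4413, 5405)) = Add(Rational(4413, 5405), Mul(Rational(14, 33651), Pow(122, Rational(1, 2))))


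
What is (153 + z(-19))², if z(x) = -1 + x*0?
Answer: 23104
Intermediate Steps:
z(x) = -1 (z(x) = -1 + 0 = -1)
(153 + z(-19))² = (153 - 1)² = 152² = 23104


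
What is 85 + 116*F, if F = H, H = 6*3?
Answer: 2173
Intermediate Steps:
H = 18
F = 18
85 + 116*F = 85 + 116*18 = 85 + 2088 = 2173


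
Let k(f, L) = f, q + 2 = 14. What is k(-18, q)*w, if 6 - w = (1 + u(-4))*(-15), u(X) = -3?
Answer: 432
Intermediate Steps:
q = 12 (q = -2 + 14 = 12)
w = -24 (w = 6 - (1 - 3)*(-15) = 6 - (-2)*(-15) = 6 - 1*30 = 6 - 30 = -24)
k(-18, q)*w = -18*(-24) = 432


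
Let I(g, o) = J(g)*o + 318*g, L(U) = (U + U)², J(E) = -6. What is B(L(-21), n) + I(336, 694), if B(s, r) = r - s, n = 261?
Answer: 101181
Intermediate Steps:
L(U) = 4*U² (L(U) = (2*U)² = 4*U²)
I(g, o) = -6*o + 318*g
B(L(-21), n) + I(336, 694) = (261 - 4*(-21)²) + (-6*694 + 318*336) = (261 - 4*441) + (-4164 + 106848) = (261 - 1*1764) + 102684 = (261 - 1764) + 102684 = -1503 + 102684 = 101181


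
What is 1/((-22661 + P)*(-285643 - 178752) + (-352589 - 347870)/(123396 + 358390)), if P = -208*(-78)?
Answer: 481786/1440208003257931 ≈ 3.3453e-10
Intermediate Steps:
P = 16224
1/((-22661 + P)*(-285643 - 178752) + (-352589 - 347870)/(123396 + 358390)) = 1/((-22661 + 16224)*(-285643 - 178752) + (-352589 - 347870)/(123396 + 358390)) = 1/(-6437*(-464395) - 700459/481786) = 1/(2989310615 - 700459*1/481786) = 1/(2989310615 - 700459/481786) = 1/(1440208003257931/481786) = 481786/1440208003257931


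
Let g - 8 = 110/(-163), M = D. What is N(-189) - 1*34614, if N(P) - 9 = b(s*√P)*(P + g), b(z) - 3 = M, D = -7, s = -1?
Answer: -5522163/163 ≈ -33878.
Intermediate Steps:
M = -7
g = 1194/163 (g = 8 + 110/(-163) = 8 + 110*(-1/163) = 8 - 110/163 = 1194/163 ≈ 7.3251)
b(z) = -4 (b(z) = 3 - 7 = -4)
N(P) = -3309/163 - 4*P (N(P) = 9 - 4*(P + 1194/163) = 9 - 4*(1194/163 + P) = 9 + (-4776/163 - 4*P) = -3309/163 - 4*P)
N(-189) - 1*34614 = (-3309/163 - 4*(-189)) - 1*34614 = (-3309/163 + 756) - 34614 = 119919/163 - 34614 = -5522163/163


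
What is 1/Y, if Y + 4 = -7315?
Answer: -1/7319 ≈ -0.00013663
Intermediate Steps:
Y = -7319 (Y = -4 - 7315 = -7319)
1/Y = 1/(-7319) = -1/7319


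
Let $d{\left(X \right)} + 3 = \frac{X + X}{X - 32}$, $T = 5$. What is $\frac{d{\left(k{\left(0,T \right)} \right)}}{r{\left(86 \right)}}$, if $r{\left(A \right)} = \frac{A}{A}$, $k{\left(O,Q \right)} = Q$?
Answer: $- \frac{91}{27} \approx -3.3704$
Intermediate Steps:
$r{\left(A \right)} = 1$
$d{\left(X \right)} = -3 + \frac{2 X}{-32 + X}$ ($d{\left(X \right)} = -3 + \frac{X + X}{X - 32} = -3 + \frac{2 X}{-32 + X}$)
$\frac{d{\left(k{\left(0,T \right)} \right)}}{r{\left(86 \right)}} = \frac{\frac{1}{-32 + 5} \left(96 - 5\right)}{1} = \frac{96 - 5}{-27} \cdot 1 = \left(- \frac{1}{27}\right) 91 \cdot 1 = \left(- \frac{91}{27}\right) 1 = - \frac{91}{27}$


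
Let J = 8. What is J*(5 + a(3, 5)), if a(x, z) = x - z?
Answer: 24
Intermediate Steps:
J*(5 + a(3, 5)) = 8*(5 + (3 - 1*5)) = 8*(5 + (3 - 5)) = 8*(5 - 2) = 8*3 = 24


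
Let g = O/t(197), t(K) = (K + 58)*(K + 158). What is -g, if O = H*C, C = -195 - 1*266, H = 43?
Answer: 19823/90525 ≈ 0.21898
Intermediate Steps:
t(K) = (58 + K)*(158 + K)
C = -461 (C = -195 - 266 = -461)
O = -19823 (O = 43*(-461) = -19823)
g = -19823/90525 (g = -19823/(9164 + 197**2 + 216*197) = -19823/(9164 + 38809 + 42552) = -19823/90525 ≈ -0.21898)
-g = -1*(-19823/90525) = 19823/90525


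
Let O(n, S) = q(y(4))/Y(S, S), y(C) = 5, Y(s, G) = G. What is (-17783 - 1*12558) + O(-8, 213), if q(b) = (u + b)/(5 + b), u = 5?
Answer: -6462632/213 ≈ -30341.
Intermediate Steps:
q(b) = 1 (q(b) = (5 + b)/(5 + b) = 1)
O(n, S) = 1/S
(-17783 - 1*12558) + O(-8, 213) = (-17783 - 1*12558) + 1/213 = (-17783 - 12558) + 1/213 = -30341 + 1/213 = -6462632/213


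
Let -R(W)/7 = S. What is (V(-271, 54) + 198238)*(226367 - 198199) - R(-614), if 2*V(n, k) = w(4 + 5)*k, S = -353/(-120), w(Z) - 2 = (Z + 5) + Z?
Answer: 672357768551/120 ≈ 5.6030e+9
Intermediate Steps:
w(Z) = 7 + 2*Z (w(Z) = 2 + ((Z + 5) + Z) = 2 + ((5 + Z) + Z) = 2 + (5 + 2*Z) = 7 + 2*Z)
S = 353/120 (S = -353*(-1/120) = 353/120 ≈ 2.9417)
V(n, k) = 25*k/2 (V(n, k) = ((7 + 2*(4 + 5))*k)/2 = ((7 + 2*9)*k)/2 = ((7 + 18)*k)/2 = (25*k)/2 = 25*k/2)
R(W) = -2471/120 (R(W) = -7*353/120 = -2471/120)
(V(-271, 54) + 198238)*(226367 - 198199) - R(-614) = ((25/2)*54 + 198238)*(226367 - 198199) - 1*(-2471/120) = (675 + 198238)*28168 + 2471/120 = 198913*28168 + 2471/120 = 5602981384 + 2471/120 = 672357768551/120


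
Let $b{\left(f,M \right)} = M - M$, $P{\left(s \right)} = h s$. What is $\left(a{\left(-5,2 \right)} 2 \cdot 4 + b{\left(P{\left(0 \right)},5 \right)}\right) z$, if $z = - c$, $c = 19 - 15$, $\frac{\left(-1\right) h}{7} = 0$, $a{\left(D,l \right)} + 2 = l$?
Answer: $0$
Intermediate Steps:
$a{\left(D,l \right)} = -2 + l$
$h = 0$ ($h = \left(-7\right) 0 = 0$)
$P{\left(s \right)} = 0$ ($P{\left(s \right)} = 0 s = 0$)
$b{\left(f,M \right)} = 0$
$c = 4$ ($c = 19 - 15 = 4$)
$z = -4$ ($z = \left(-1\right) 4 = -4$)
$\left(a{\left(-5,2 \right)} 2 \cdot 4 + b{\left(P{\left(0 \right)},5 \right)}\right) z = \left(\left(-2 + 2\right) 2 \cdot 4 + 0\right) \left(-4\right) = \left(0 \cdot 8 + 0\right) \left(-4\right) = \left(0 + 0\right) \left(-4\right) = 0 \left(-4\right) = 0$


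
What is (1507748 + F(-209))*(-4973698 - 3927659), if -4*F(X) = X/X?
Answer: -53684003954787/4 ≈ -1.3421e+13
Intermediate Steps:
F(X) = -1/4 (F(X) = -X/(4*X) = -1/4*1 = -1/4)
(1507748 + F(-209))*(-4973698 - 3927659) = (1507748 - 1/4)*(-4973698 - 3927659) = (6030991/4)*(-8901357) = -53684003954787/4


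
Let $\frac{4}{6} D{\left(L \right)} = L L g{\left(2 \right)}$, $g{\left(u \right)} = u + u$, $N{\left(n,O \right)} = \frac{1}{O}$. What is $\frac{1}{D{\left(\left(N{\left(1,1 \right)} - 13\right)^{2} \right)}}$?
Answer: $\frac{1}{124416} \approx 8.0375 \cdot 10^{-6}$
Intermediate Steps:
$g{\left(u \right)} = 2 u$
$D{\left(L \right)} = 6 L^{2}$ ($D{\left(L \right)} = \frac{3 L L 2 \cdot 2}{2} = \frac{3 L^{2} \cdot 4}{2} = \frac{3 \cdot 4 L^{2}}{2} = 6 L^{2}$)
$\frac{1}{D{\left(\left(N{\left(1,1 \right)} - 13\right)^{2} \right)}} = \frac{1}{6 \left(\left(1^{-1} - 13\right)^{2}\right)^{2}} = \frac{1}{6 \left(\left(1 - 13\right)^{2}\right)^{2}} = \frac{1}{6 \left(\left(-12\right)^{2}\right)^{2}} = \frac{1}{6 \cdot 144^{2}} = \frac{1}{6 \cdot 20736} = \frac{1}{124416}$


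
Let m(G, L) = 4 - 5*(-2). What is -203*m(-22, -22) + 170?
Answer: -2672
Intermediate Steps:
m(G, L) = 14 (m(G, L) = 4 + 10 = 14)
-203*m(-22, -22) + 170 = -203*14 + 170 = -2842 + 170 = -2672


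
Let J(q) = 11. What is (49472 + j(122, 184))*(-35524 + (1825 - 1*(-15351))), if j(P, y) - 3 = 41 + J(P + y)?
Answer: -908721396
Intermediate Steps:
j(P, y) = 55 (j(P, y) = 3 + (41 + 11) = 3 + 52 = 55)
(49472 + j(122, 184))*(-35524 + (1825 - 1*(-15351))) = (49472 + 55)*(-35524 + (1825 - 1*(-15351))) = 49527*(-35524 + (1825 + 15351)) = 49527*(-35524 + 17176) = 49527*(-18348) = -908721396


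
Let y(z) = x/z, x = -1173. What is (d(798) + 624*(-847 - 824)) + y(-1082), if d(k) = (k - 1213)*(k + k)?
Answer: -1844856435/1082 ≈ -1.7050e+6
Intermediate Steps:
d(k) = 2*k*(-1213 + k) (d(k) = (-1213 + k)*(2*k) = 2*k*(-1213 + k))
y(z) = -1173/z
(d(798) + 624*(-847 - 824)) + y(-1082) = (2*798*(-1213 + 798) + 624*(-847 - 824)) - 1173/(-1082) = (2*798*(-415) + 624*(-1671)) - 1173*(-1/1082) = (-662340 - 1042704) + 1173/1082 = -1705044 + 1173/1082 = -1844856435/1082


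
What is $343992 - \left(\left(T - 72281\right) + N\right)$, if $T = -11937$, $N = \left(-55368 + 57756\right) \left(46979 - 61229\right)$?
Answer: $34457210$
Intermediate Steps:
$N = -34029000$ ($N = 2388 \left(-14250\right) = -34029000$)
$343992 - \left(\left(T - 72281\right) + N\right) = 343992 - \left(\left(-11937 - 72281\right) - 34029000\right) = 343992 - \left(-84218 - 34029000\right) = 343992 - -34113218 = 343992 + 34113218 = 34457210$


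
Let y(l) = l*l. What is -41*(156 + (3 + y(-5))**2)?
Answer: -38540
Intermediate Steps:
y(l) = l**2
-41*(156 + (3 + y(-5))**2) = -41*(156 + (3 + (-5)**2)**2) = -41*(156 + (3 + 25)**2) = -41*(156 + 28**2) = -41*(156 + 784) = -41*940 = -38540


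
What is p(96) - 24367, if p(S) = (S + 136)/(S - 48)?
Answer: -146173/6 ≈ -24362.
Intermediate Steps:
p(S) = (136 + S)/(-48 + S)
p(96) - 24367 = (136 + 96)/(-48 + 96) - 24367 = 232/48 - 24367 = (1/48)*232 - 24367 = 29/6 - 24367 = -146173/6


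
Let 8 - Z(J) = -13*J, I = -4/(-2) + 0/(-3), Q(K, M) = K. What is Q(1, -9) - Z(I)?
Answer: -33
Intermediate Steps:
I = 2 (I = -4*(-1/2) + 0*(-1/3) = 2 + 0 = 2)
Z(J) = 8 + 13*J (Z(J) = 8 - (-13)*J = 8 + 13*J)
Q(1, -9) - Z(I) = 1 - (8 + 13*2) = 1 - (8 + 26) = 1 - 1*34 = 1 - 34 = -33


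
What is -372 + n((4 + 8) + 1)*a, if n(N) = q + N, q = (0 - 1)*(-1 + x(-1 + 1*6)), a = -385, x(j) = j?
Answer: -3837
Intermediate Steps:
q = -4 (q = (0 - 1)*(-1 + (-1 + 1*6)) = -(-1 + (-1 + 6)) = -(-1 + 5) = -1*4 = -4)
n(N) = -4 + N
-372 + n((4 + 8) + 1)*a = -372 + (-4 + ((4 + 8) + 1))*(-385) = -372 + (-4 + (12 + 1))*(-385) = -372 + (-4 + 13)*(-385) = -372 + 9*(-385) = -372 - 3465 = -3837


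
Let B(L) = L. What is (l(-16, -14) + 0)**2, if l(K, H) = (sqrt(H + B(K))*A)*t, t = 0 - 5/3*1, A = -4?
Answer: -4000/3 ≈ -1333.3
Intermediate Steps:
t = -5/3 (t = 0 - 5*1/3*1 = 0 - 5/3*1 = 0 - 5/3 = -5/3 ≈ -1.6667)
l(K, H) = 20*sqrt(H + K)/3 (l(K, H) = (sqrt(H + K)*(-4))*(-5/3) = -4*sqrt(H + K)*(-5/3) = 20*sqrt(H + K)/3)
(l(-16, -14) + 0)**2 = (20*sqrt(-14 - 16)/3 + 0)**2 = (20*sqrt(-30)/3 + 0)**2 = (20*(I*sqrt(30))/3 + 0)**2 = (20*I*sqrt(30)/3 + 0)**2 = (20*I*sqrt(30)/3)**2 = -4000/3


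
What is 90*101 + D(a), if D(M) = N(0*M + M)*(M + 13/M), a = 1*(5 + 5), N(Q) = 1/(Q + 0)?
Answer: 909113/100 ≈ 9091.1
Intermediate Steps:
N(Q) = 1/Q
a = 10 (a = 1*10 = 10)
D(M) = (M + 13/M)/M (D(M) = (M + 13/M)/(0*M + M) = (M + 13/M)/(0 + M) = (M + 13/M)/M)
90*101 + D(a) = 90*101 + (1 + 13/10²) = 9090 + (1 + 13*(1/100)) = 9090 + (1 + 13/100) = 9090 + 113/100 = 909113/100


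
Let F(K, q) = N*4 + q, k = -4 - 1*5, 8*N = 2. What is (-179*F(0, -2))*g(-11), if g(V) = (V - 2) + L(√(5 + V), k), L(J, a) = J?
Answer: -2327 + 179*I*√6 ≈ -2327.0 + 438.46*I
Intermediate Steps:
N = ¼ (N = (⅛)*2 = ¼ ≈ 0.25000)
k = -9 (k = -4 - 5 = -9)
g(V) = -2 + V + √(5 + V) (g(V) = (V - 2) + √(5 + V) = (-2 + V) + √(5 + V) = -2 + V + √(5 + V))
F(K, q) = 1 + q (F(K, q) = (¼)*4 + q = 1 + q)
(-179*F(0, -2))*g(-11) = (-179*(1 - 2))*(-2 - 11 + √(5 - 11)) = (-179*(-1))*(-2 - 11 + √(-6)) = 179*(-2 - 11 + I*√6) = 179*(-13 + I*√6) = -2327 + 179*I*√6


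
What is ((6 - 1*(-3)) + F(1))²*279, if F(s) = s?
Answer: 27900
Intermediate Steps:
((6 - 1*(-3)) + F(1))²*279 = ((6 - 1*(-3)) + 1)²*279 = ((6 + 3) + 1)²*279 = (9 + 1)²*279 = 10²*279 = 100*279 = 27900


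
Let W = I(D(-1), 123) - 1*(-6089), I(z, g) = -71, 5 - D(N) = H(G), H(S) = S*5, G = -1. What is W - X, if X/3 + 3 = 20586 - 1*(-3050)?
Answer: -64881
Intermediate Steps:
H(S) = 5*S
D(N) = 10 (D(N) = 5 - 5*(-1) = 5 - 1*(-5) = 5 + 5 = 10)
X = 70899 (X = -9 + 3*(20586 - 1*(-3050)) = -9 + 3*(20586 + 3050) = -9 + 3*23636 = -9 + 70908 = 70899)
W = 6018 (W = -71 - 1*(-6089) = -71 + 6089 = 6018)
W - X = 6018 - 1*70899 = 6018 - 70899 = -64881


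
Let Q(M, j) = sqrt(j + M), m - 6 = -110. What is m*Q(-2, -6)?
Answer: -208*I*sqrt(2) ≈ -294.16*I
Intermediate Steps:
m = -104 (m = 6 - 110 = -104)
Q(M, j) = sqrt(M + j)
m*Q(-2, -6) = -104*sqrt(-2 - 6) = -208*I*sqrt(2)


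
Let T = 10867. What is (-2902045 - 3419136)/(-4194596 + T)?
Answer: 6321181/4183729 ≈ 1.5109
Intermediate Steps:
(-2902045 - 3419136)/(-4194596 + T) = (-2902045 - 3419136)/(-4194596 + 10867) = -6321181/(-4183729) = -6321181*(-1/4183729) = 6321181/4183729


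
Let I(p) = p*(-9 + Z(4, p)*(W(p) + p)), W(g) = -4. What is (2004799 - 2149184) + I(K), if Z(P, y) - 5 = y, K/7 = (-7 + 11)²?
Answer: 1269839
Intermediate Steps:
K = 112 (K = 7*(-7 + 11)² = 7*4² = 7*16 = 112)
Z(P, y) = 5 + y
I(p) = p*(-9 + (-4 + p)*(5 + p)) (I(p) = p*(-9 + (5 + p)*(-4 + p)) = p*(-9 + (-4 + p)*(5 + p)))
(2004799 - 2149184) + I(K) = (2004799 - 2149184) + 112*(-29 + 112 + 112²) = -144385 + 112*(-29 + 112 + 12544) = -144385 + 112*12627 = -144385 + 1414224 = 1269839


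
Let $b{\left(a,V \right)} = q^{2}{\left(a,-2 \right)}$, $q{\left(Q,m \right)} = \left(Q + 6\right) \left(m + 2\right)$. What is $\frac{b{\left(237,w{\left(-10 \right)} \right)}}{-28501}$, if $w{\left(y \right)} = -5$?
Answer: $0$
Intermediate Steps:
$q{\left(Q,m \right)} = \left(2 + m\right) \left(6 + Q\right)$ ($q{\left(Q,m \right)} = \left(6 + Q\right) \left(2 + m\right) = \left(2 + m\right) \left(6 + Q\right)$)
$b{\left(a,V \right)} = 0$ ($b{\left(a,V \right)} = \left(12 + 2 a + 6 \left(-2\right) + a \left(-2\right)\right)^{2} = \left(12 + 2 a - 12 - 2 a\right)^{2} = 0^{2} = 0$)
$\frac{b{\left(237,w{\left(-10 \right)} \right)}}{-28501} = \frac{0}{-28501} = 0 \left(- \frac{1}{28501}\right) = 0$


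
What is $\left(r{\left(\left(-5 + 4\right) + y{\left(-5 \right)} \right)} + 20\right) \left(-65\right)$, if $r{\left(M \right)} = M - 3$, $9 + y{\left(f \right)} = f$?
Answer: $-130$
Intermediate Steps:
$y{\left(f \right)} = -9 + f$
$r{\left(M \right)} = -3 + M$ ($r{\left(M \right)} = M - 3 = -3 + M$)
$\left(r{\left(\left(-5 + 4\right) + y{\left(-5 \right)} \right)} + 20\right) \left(-65\right) = \left(\left(-3 + \left(\left(-5 + 4\right) - 14\right)\right) + 20\right) \left(-65\right) = \left(\left(-3 - 15\right) + 20\right) \left(-65\right) = \left(-18 + 20\right) \left(-65\right) = 2 \left(-65\right) = -130$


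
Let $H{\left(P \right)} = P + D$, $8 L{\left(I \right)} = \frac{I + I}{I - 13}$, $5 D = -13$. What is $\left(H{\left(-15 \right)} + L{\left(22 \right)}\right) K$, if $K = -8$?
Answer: $\frac{6116}{45} \approx 135.91$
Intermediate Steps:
$D = - \frac{13}{5}$ ($D = \frac{1}{5} \left(-13\right) = - \frac{13}{5} \approx -2.6$)
$L{\left(I \right)} = \frac{I}{4 \left(-13 + I\right)}$ ($L{\left(I \right)} = \frac{\left(I + I\right) \frac{1}{I - 13}}{8} = \frac{2 I \frac{1}{-13 + I}}{8} = \frac{I}{4 \left(-13 + I\right)}$)
$H{\left(P \right)} = - \frac{13}{5} + P$ ($H{\left(P \right)} = P - \frac{13}{5} = - \frac{13}{5} + P$)
$\left(H{\left(-15 \right)} + L{\left(22 \right)}\right) K = \left(\left(- \frac{13}{5} - 15\right) + \frac{1}{4} \cdot 22 \frac{1}{-13 + 22}\right) \left(-8\right) = \left(- \frac{88}{5} + \frac{1}{4} \cdot 22 \cdot \frac{1}{9}\right) \left(-8\right) = \left(- \frac{88}{5} + \frac{11}{18}\right) \left(-8\right) = \left(- \frac{1529}{90}\right) \left(-8\right) = \frac{6116}{45}$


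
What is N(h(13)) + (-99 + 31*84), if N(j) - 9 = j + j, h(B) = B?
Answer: 2540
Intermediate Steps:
N(j) = 9 + 2*j (N(j) = 9 + (j + j) = 9 + 2*j)
N(h(13)) + (-99 + 31*84) = (9 + 2*13) + (-99 + 31*84) = (9 + 26) + (-99 + 2604) = 35 + 2505 = 2540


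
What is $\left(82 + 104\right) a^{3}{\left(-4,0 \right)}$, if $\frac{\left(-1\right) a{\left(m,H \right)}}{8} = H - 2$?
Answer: $761856$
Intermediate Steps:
$a{\left(m,H \right)} = 16 - 8 H$ ($a{\left(m,H \right)} = - 8 \left(H - 2\right) = - 8 \left(-2 + H\right) = 16 - 8 H$)
$\left(82 + 104\right) a^{3}{\left(-4,0 \right)} = \left(82 + 104\right) \left(16 - 0\right)^{3} = 186 \left(16 + 0\right)^{3} = 186 \cdot 16^{3} = 186 \cdot 4096 = 761856$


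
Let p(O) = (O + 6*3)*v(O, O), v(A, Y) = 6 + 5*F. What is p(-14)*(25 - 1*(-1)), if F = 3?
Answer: 2184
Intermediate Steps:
v(A, Y) = 21 (v(A, Y) = 6 + 5*3 = 6 + 15 = 21)
p(O) = 378 + 21*O (p(O) = (O + 6*3)*21 = (O + 18)*21 = (18 + O)*21 = 378 + 21*O)
p(-14)*(25 - 1*(-1)) = (378 + 21*(-14))*(25 - 1*(-1)) = (378 - 294)*(25 + 1) = 84*26 = 2184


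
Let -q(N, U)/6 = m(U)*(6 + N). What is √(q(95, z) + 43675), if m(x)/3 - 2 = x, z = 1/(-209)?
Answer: √1749323521/209 ≈ 200.12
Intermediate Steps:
z = -1/209 ≈ -0.0047847
m(x) = 6 + 3*x
q(N, U) = -6*(6 + N)*(6 + 3*U) (q(N, U) = -6*(6 + 3*U)*(6 + N) = -6*(6 + N)*(6 + 3*U))
√(q(95, z) + 43675) = √(-18*(2 - 1/209)*(6 + 95) + 43675) = √(-18*417/209*101 + 43675) = √(-758106/209 + 43675) = √(8369969/209) = √1749323521/209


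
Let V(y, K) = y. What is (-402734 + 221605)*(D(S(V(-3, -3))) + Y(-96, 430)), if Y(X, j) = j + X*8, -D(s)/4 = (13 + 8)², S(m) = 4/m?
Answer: 380733158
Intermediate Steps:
D(s) = -1764 (D(s) = -4*(13 + 8)² = -4*21² = -4*441 = -1764)
Y(X, j) = j + 8*X
(-402734 + 221605)*(D(S(V(-3, -3))) + Y(-96, 430)) = (-402734 + 221605)*(-1764 + (430 + 8*(-96))) = -181129*(-1764 + (430 - 768)) = -181129*(-1764 - 338) = -181129*(-2102) = 380733158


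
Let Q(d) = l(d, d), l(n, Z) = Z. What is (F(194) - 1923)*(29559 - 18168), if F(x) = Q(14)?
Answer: -21745419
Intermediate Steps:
Q(d) = d
F(x) = 14
(F(194) - 1923)*(29559 - 18168) = (14 - 1923)*(29559 - 18168) = -1909*11391 = -21745419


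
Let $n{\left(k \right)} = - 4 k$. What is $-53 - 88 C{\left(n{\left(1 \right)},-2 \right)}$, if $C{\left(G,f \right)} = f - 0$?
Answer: $123$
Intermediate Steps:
$C{\left(G,f \right)} = f$ ($C{\left(G,f \right)} = f + 0 = f$)
$-53 - 88 C{\left(n{\left(1 \right)},-2 \right)} = -53 - -176 = -53 + 176 = 123$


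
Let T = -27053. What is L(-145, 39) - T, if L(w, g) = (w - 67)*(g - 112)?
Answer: 42529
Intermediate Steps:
L(w, g) = (-112 + g)*(-67 + w) (L(w, g) = (-67 + w)*(-112 + g) = (-112 + g)*(-67 + w))
L(-145, 39) - T = (7504 - 112*(-145) - 67*39 + 39*(-145)) - 1*(-27053) = (7504 + 16240 - 2613 - 5655) + 27053 = 15476 + 27053 = 42529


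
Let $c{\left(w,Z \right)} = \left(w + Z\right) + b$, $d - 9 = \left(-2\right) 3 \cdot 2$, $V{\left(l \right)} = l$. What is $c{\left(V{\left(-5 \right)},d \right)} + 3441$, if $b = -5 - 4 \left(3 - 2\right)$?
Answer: $3424$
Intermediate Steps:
$b = -9$ ($b = -5 - 4 \left(3 - 2\right) = -5 - 4 = -9$)
$d = -3$ ($d = 9 + \left(-2\right) 3 \cdot 2 = 9 - 12 = -3$)
$c{\left(w,Z \right)} = -9 + Z + w$ ($c{\left(w,Z \right)} = \left(w + Z\right) - 9 = \left(Z + w\right) - 9 = -9 + Z + w$)
$c{\left(V{\left(-5 \right)},d \right)} + 3441 = \left(-9 - 3 - 5\right) + 3441 = -17 + 3441 = 3424$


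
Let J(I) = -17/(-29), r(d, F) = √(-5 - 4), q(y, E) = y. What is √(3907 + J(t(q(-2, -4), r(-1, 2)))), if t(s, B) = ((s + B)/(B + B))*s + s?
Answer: 2*√821570/29 ≈ 62.511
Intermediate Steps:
r(d, F) = 3*I (r(d, F) = √(-9) = 3*I)
t(s, B) = s + s*(B + s)/(2*B) (t(s, B) = ((B + s)/((2*B)))*s + s = ((B + s)*(1/(2*B)))*s + s = ((B + s)/(2*B))*s + s = s*(B + s)/(2*B) + s = s + s*(B + s)/(2*B))
J(I) = 17/29 (J(I) = -17*(-1/29) = 17/29)
√(3907 + J(t(q(-2, -4), r(-1, 2)))) = √(3907 + 17/29) = √(113320/29) = 2*√821570/29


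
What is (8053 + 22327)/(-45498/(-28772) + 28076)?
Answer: 87409336/80784817 ≈ 1.0820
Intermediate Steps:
(8053 + 22327)/(-45498/(-28772) + 28076) = 30380/(-45498*(-1/28772) + 28076) = 30380/(22749/14386 + 28076) = 30380/(403924085/14386) = 30380*(14386/403924085) = 87409336/80784817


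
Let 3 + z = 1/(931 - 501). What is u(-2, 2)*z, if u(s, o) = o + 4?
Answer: -3867/215 ≈ -17.986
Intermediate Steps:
z = -1289/430 (z = -3 + 1/(931 - 501) = -3 + 1/430 = -1289/430 ≈ -2.9977)
u(s, o) = 4 + o
u(-2, 2)*z = (4 + 2)*(-1289/430) = 6*(-1289/430) = -3867/215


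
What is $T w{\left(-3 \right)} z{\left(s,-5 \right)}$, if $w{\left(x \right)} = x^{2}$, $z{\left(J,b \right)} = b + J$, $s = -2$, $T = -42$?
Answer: $2646$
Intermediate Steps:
$z{\left(J,b \right)} = J + b$
$T w{\left(-3 \right)} z{\left(s,-5 \right)} = - 42 \left(-3\right)^{2} \left(-2 - 5\right) = \left(-42\right) 9 \left(-7\right) = \left(-378\right) \left(-7\right) = 2646$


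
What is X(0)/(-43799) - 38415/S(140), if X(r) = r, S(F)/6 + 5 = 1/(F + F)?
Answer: 1792700/1399 ≈ 1281.4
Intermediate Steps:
S(F) = -30 + 3/F (S(F) = -30 + 6/(F + F) = -30 + 6/((2*F)) = -30 + 6*(1/(2*F)) = -30 + 3/F)
X(0)/(-43799) - 38415/S(140) = 0/(-43799) - 38415/(-30 + 3/140) = 0*(-1/43799) - 38415/(-30 + 3*(1/140)) = 0 - 38415/(-30 + 3/140) = 0 - 38415/(-4197/140) = 0 - 38415*(-140/4197) = 0 + 1792700/1399 = 1792700/1399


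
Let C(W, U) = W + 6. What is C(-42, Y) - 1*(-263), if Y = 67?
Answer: 227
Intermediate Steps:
C(W, U) = 6 + W
C(-42, Y) - 1*(-263) = (6 - 42) - 1*(-263) = -36 + 263 = 227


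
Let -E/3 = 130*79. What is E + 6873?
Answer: -23937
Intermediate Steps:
E = -30810 (E = -390*79 = -3*10270 = -30810)
E + 6873 = -30810 + 6873 = -23937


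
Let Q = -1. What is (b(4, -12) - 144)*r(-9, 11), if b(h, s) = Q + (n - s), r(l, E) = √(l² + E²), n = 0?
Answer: -133*√202 ≈ -1890.3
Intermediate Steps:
r(l, E) = √(E² + l²)
b(h, s) = -1 - s (b(h, s) = -1 + (0 - s) = -1 - s)
(b(4, -12) - 144)*r(-9, 11) = ((-1 - 1*(-12)) - 144)*√(11² + (-9)²) = ((-1 + 12) - 144)*√(121 + 81) = (11 - 144)*√202 = -133*√202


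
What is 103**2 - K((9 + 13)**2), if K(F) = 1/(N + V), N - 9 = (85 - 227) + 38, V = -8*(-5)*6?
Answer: 1538304/145 ≈ 10609.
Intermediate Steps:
V = 240 (V = 40*6 = 240)
N = -95 (N = 9 + ((85 - 227) + 38) = 9 + (-142 + 38) = 9 - 104 = -95)
K(F) = 1/145 (K(F) = 1/(-95 + 240) = 1/145)
103**2 - K((9 + 13)**2) = 103**2 - 1*1/145 = 10609 - 1/145 = 1538304/145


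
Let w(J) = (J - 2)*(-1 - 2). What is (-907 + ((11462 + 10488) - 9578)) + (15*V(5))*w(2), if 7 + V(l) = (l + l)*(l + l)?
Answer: 11465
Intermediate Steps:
w(J) = 6 - 3*J (w(J) = (-2 + J)*(-3) = 6 - 3*J)
V(l) = -7 + 4*l² (V(l) = -7 + (l + l)*(l + l) = -7 + (2*l)*(2*l) = -7 + 4*l²)
(-907 + ((11462 + 10488) - 9578)) + (15*V(5))*w(2) = (-907 + ((11462 + 10488) - 9578)) + (15*(-7 + 4*5²))*(6 - 3*2) = (-907 + (21950 - 9578)) + (15*(-7 + 4*25))*(6 - 6) = (-907 + 12372) + (15*(-7 + 100))*0 = 11465 + (15*93)*0 = 11465 + 1395*0 = 11465 + 0 = 11465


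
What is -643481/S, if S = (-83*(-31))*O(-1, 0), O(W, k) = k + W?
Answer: 643481/2573 ≈ 250.09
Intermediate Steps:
O(W, k) = W + k
S = -2573 (S = (-83*(-31))*(-1 + 0) = 2573*(-1) = -2573)
-643481/S = -643481/(-2573) = -643481*(-1/2573) = 643481/2573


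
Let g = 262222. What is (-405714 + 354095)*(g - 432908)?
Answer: 8810640634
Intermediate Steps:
(-405714 + 354095)*(g - 432908) = (-405714 + 354095)*(262222 - 432908) = -51619*(-170686) = 8810640634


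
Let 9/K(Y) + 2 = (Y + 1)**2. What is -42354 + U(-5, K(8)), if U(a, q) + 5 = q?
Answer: -3346352/79 ≈ -42359.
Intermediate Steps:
K(Y) = 9/(-2 + (1 + Y)**2) (K(Y) = 9/(-2 + (Y + 1)**2) = 9/(-2 + (1 + Y)**2))
U(a, q) = -5 + q
-42354 + U(-5, K(8)) = -42354 + (-5 + 9/(-2 + (1 + 8)**2)) = -42354 + (-5 + 9/(-2 + 9**2)) = -42354 + (-5 + 9/(-2 + 81)) = -42354 + (-5 + 9/79) = -42354 - 386/79 = -3346352/79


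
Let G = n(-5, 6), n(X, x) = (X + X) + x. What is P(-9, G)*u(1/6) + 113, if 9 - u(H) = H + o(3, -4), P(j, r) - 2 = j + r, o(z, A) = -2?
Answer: -37/6 ≈ -6.1667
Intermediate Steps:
n(X, x) = x + 2*X (n(X, x) = 2*X + x = x + 2*X)
G = -4 (G = 6 + 2*(-5) = 6 - 10 = -4)
P(j, r) = 2 + j + r (P(j, r) = 2 + (j + r) = 2 + j + r)
u(H) = 11 - H (u(H) = 9 - (H - 2) = 9 - (-2 + H) = 9 + (2 - H) = 11 - H)
P(-9, G)*u(1/6) + 113 = (2 - 9 - 4)*(11 - 1/6) + 113 = -11*(11 - 1*⅙) + 113 = -11*(11 - ⅙) + 113 = -11*65/6 + 113 = -715/6 + 113 = -37/6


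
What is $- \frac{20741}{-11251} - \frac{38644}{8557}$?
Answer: $- \frac{257302907}{96274807} \approx -2.6726$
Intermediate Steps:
$- \frac{20741}{-11251} - \frac{38644}{8557} = \left(-20741\right) \left(- \frac{1}{11251}\right) - \frac{38644}{8557} = \frac{20741}{11251} - \frac{38644}{8557} = - \frac{257302907}{96274807}$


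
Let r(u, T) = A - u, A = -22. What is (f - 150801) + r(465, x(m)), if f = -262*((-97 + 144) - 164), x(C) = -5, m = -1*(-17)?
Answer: -120634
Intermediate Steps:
m = 17
r(u, T) = -22 - u
f = 30654 (f = -262*(47 - 164) = -262*(-117) = 30654)
(f - 150801) + r(465, x(m)) = (30654 - 150801) + (-22 - 1*465) = -120147 + (-22 - 465) = -120147 - 487 = -120634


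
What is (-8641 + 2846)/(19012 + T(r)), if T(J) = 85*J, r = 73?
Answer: -5795/25217 ≈ -0.22981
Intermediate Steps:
(-8641 + 2846)/(19012 + T(r)) = (-8641 + 2846)/(19012 + 85*73) = -5795/(19012 + 6205) = -5795/25217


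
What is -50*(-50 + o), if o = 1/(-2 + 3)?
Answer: 2450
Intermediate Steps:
o = 1 (o = 1/1 = 1)
-50*(-50 + o) = -50*(-50 + 1) = -50*(-49) = 2450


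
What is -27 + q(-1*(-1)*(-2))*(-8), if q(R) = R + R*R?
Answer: -43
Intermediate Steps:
q(R) = R + R²
-27 + q(-1*(-1)*(-2))*(-8) = -27 + ((-1*(-1)*(-2))*(1 - 1*(-1)*(-2)))*(-8) = -27 + ((1*(-2))*(1 + 1*(-2)))*(-8) = -27 - 2*(1 - 2)*(-8) = -27 - 2*(-1)*(-8) = -27 + 2*(-8) = -27 - 16 = -43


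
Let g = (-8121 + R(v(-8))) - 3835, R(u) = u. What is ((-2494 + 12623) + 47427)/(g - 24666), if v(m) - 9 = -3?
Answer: -14389/9154 ≈ -1.5719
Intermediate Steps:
v(m) = 6 (v(m) = 9 - 3 = 6)
g = -11950 (g = (-8121 + 6) - 3835 = -8115 - 3835 = -11950)
((-2494 + 12623) + 47427)/(g - 24666) = ((-2494 + 12623) + 47427)/(-11950 - 24666) = (10129 + 47427)/(-36616) = 57556*(-1/36616) = -14389/9154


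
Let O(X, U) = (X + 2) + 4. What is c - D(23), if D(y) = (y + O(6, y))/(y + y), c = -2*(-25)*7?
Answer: 16065/46 ≈ 349.24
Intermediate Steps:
O(X, U) = 6 + X (O(X, U) = (2 + X) + 4 = 6 + X)
c = 350 (c = 50*7 = 350)
D(y) = (12 + y)/(2*y) (D(y) = (y + (6 + 6))/(y + y) = (y + 12)/((2*y)) = (12 + y)*(1/(2*y)) = (12 + y)/(2*y))
c - D(23) = 350 - (12 + 23)/(2*23) = 350 - 35/(2*23) = 350 - 1*35/46 = 350 - 35/46 = 16065/46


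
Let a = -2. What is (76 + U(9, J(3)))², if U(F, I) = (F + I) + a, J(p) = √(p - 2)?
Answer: 7056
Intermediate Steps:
J(p) = √(-2 + p)
U(F, I) = -2 + F + I (U(F, I) = (F + I) - 2 = -2 + F + I)
(76 + U(9, J(3)))² = (76 + (-2 + 9 + √(-2 + 3)))² = (76 + (-2 + 9 + √1))² = (76 + (-2 + 9 + 1))² = (76 + 8)² = 84² = 7056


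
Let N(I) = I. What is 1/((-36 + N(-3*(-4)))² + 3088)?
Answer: 1/3664 ≈ 0.00027293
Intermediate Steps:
1/((-36 + N(-3*(-4)))² + 3088) = 1/((-36 - 3*(-4))² + 3088) = 1/((-36 + 12)² + 3088) = 1/((-24)² + 3088) = 1/(576 + 3088) = 1/3664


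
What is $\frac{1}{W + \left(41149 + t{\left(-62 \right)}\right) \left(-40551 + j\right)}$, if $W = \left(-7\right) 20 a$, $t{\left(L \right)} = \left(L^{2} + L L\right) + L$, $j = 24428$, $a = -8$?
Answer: $- \frac{1}{786398205} \approx -1.2716 \cdot 10^{-9}$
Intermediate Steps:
$t{\left(L \right)} = L + 2 L^{2}$ ($t{\left(L \right)} = \left(L^{2} + L^{2}\right) + L = 2 L^{2} + L = L + 2 L^{2}$)
$W = 1120$ ($W = \left(-7\right) 20 \left(-8\right) = \left(-140\right) \left(-8\right) = 1120$)
$\frac{1}{W + \left(41149 + t{\left(-62 \right)}\right) \left(-40551 + j\right)} = \frac{1}{1120 + \left(41149 - 62 \left(1 + 2 \left(-62\right)\right)\right) \left(-40551 + 24428\right)} = \frac{1}{1120 + \left(41149 - 62 \left(1 - 124\right)\right) \left(-16123\right)} = \frac{1}{1120 + \left(41149 - -7626\right) \left(-16123\right)} = \frac{1}{1120 + \left(41149 + 7626\right) \left(-16123\right)} = \frac{1}{1120 + 48775 \left(-16123\right)} = \frac{1}{1120 - 786399325} = \frac{1}{-786398205} = - \frac{1}{786398205}$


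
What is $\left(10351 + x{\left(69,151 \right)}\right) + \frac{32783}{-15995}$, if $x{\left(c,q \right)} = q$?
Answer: $\frac{167946707}{15995} \approx 10500.0$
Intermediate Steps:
$\left(10351 + x{\left(69,151 \right)}\right) + \frac{32783}{-15995} = \left(10351 + 151\right) + \frac{32783}{-15995} = 10502 + 32783 \left(- \frac{1}{15995}\right) = 10502 - \frac{32783}{15995} = \frac{167946707}{15995}$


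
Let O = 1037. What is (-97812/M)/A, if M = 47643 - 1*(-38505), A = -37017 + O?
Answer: 2717/86100140 ≈ 3.1556e-5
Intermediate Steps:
A = -35980 (A = -37017 + 1037 = -35980)
M = 86148 (M = 47643 + 38505 = 86148)
(-97812/M)/A = -97812/86148/(-35980) = -97812*1/86148*(-1/35980) = -2717/2393*(-1/35980) = 2717/86100140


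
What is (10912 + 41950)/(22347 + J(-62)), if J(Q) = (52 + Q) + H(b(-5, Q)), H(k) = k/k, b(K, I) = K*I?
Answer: 26431/11169 ≈ 2.3665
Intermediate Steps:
b(K, I) = I*K
H(k) = 1
J(Q) = 53 + Q (J(Q) = (52 + Q) + 1 = 53 + Q)
(10912 + 41950)/(22347 + J(-62)) = (10912 + 41950)/(22347 + (53 - 62)) = 52862/(22347 - 9) = 52862/22338 = 52862*(1/22338) = 26431/11169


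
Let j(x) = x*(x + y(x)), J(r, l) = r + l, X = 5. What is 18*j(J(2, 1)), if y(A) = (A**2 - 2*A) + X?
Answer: 594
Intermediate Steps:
J(r, l) = l + r
y(A) = 5 + A**2 - 2*A (y(A) = (A**2 - 2*A) + 5 = 5 + A**2 - 2*A)
j(x) = x*(5 + x**2 - x) (j(x) = x*(x + (5 + x**2 - 2*x)) = x*(5 + x**2 - x))
18*j(J(2, 1)) = 18*((1 + 2)*(5 + (1 + 2)**2 - (1 + 2))) = 18*(3*(5 + 3**2 - 1*3)) = 18*(3*(5 + 9 - 3)) = 18*(3*11) = 18*33 = 594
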